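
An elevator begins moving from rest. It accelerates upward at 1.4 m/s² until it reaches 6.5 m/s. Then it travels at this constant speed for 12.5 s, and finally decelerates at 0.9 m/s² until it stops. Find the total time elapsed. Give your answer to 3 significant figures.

Phase 1 (accelerating): v₀ = 0 m/s, a = 1.4 m/s².
v = v₀ + at → t = (6.5 − 0) / 1.4 = 4.64 s
v² = v₀² + 2aΔx → Δx = (6.5² − 0²)/(2·1.4) = 15.1 m

Phase 2 (constant speed): v₀ = 6.50 m/s, a = 0 m/s².
v = v₀ + at = 6.50 + (0)(12.5) = 6.50 m/s
Δx = v₀t + ½at² = 6.50·12.5 + 0.5·0·12.5² = 81.2 m

Phase 3 (decelerating): v₀ = 6.50 m/s, a = -0.9 m/s².
v = v₀ + at → t = (0 − 6.50) / -0.9 = 7.22 s
v² = v₀² + 2aΔx → Δx = (0² − 6.50²)/(2·-0.9) = 23.5 m
Total time = 4.64 + 12.5 + 7.22 = 24.4 s

24.4 s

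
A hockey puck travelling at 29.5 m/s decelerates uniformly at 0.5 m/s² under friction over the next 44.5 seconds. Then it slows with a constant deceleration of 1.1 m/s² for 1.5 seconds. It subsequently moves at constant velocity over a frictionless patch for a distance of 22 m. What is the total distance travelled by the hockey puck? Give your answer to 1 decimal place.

849.3 m

Phase 1 (decelerating): v₀ = 29.5 m/s, a = -0.5 m/s².
v = v₀ + at = 29.5 + (-0.5)(44.5) = 7.25 m/s
Δx = v₀t + ½at² = 29.5·44.5 + 0.5·-0.5·44.5² = 818 m

Phase 2 (decelerating): v₀ = 7.25 m/s, a = -1.1 m/s².
v = v₀ + at = 7.25 + (-1.1)(1.5) = 5.60 m/s
Δx = v₀t + ½at² = 7.25·1.5 + 0.5·-1.1·1.5² = 9.64 m

Phase 3 (constant speed): v₀ = 5.60 m/s, a = 0 m/s².
Constant speed: t = d/v = 22/5.60 = 3.93 s
Total distance = 818 + 9.64 + 22.0 = 849 m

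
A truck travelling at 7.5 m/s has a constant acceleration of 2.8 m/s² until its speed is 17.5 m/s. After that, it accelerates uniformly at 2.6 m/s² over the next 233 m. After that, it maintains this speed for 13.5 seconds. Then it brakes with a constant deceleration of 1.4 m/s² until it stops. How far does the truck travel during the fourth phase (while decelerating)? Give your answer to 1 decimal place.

Phase 1 (accelerating): v₀ = 7.50 m/s, a = 2.8 m/s².
v = v₀ + at → t = (17.5 − 7.50) / 2.8 = 3.57 s
v² = v₀² + 2aΔx → Δx = (17.5² − 7.50²)/(2·2.8) = 44.6 m

Phase 2 (accelerating): v₀ = 17.5 m/s, a = 2.6 m/s².
v² = v₀² + 2aΔx = 17.5² + 2·2.6·233 = 1520 → v = 39.0 m/s
t = (v − v₀)/a = (39.0 − 17.5)/2.6 = 8.25 s

Phase 3 (constant speed): v₀ = 39.0 m/s, a = 0 m/s².
v = v₀ + at = 39.0 + (0)(13.5) = 39.0 m/s
Δx = v₀t + ½at² = 39.0·13.5 + 0.5·0·13.5² = 526 m

Phase 4 (decelerating): v₀ = 39.0 m/s, a = -1.4 m/s².
v = v₀ + at → t = (0 − 39.0) / -1.4 = 27.8 s
v² = v₀² + 2aΔx → Δx = (0² − 39.0²)/(2·-1.4) = 542 m
Distance in phase 4 = 542 m

542.1 m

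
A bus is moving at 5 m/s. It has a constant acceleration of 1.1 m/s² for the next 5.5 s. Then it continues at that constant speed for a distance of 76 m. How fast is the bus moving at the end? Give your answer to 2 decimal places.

11.05 m/s

Phase 1 (accelerating): v₀ = 5.00 m/s, a = 1.1 m/s².
v = v₀ + at = 5.00 + (1.1)(5.5) = 11.1 m/s
Δx = v₀t + ½at² = 5.00·5.5 + 0.5·1.1·5.5² = 44.1 m

Phase 2 (constant speed): v₀ = 11.1 m/s, a = 0 m/s².
Constant speed: t = d/v = 76/11.1 = 6.88 s
Final speed = 11.1 m/s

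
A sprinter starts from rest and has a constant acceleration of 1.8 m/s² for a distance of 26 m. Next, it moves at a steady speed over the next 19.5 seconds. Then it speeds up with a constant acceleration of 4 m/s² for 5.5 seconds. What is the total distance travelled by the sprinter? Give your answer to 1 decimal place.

Phase 1 (accelerating): v₀ = 0 m/s, a = 1.8 m/s².
v² = v₀² + 2aΔx = 0² + 2·1.8·26 = 93.6 → v = 9.67 m/s
t = (v − v₀)/a = (9.67 − 0)/1.8 = 5.37 s

Phase 2 (constant speed): v₀ = 9.67 m/s, a = 0 m/s².
v = v₀ + at = 9.67 + (0)(19.5) = 9.67 m/s
Δx = v₀t + ½at² = 9.67·19.5 + 0.5·0·19.5² = 189 m

Phase 3 (accelerating): v₀ = 9.67 m/s, a = 4 m/s².
v = v₀ + at = 9.67 + (4)(5.5) = 31.7 m/s
Δx = v₀t + ½at² = 9.67·5.5 + 0.5·4·5.5² = 114 m
Total distance = 26.0 + 189 + 114 = 328 m

328.4 m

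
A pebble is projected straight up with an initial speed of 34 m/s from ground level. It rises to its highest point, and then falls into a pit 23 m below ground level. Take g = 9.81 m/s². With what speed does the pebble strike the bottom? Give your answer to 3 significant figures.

Phase 1 (rising): v₀ = 34.0 m/s, a = -9.81 m/s².
v = v₀ + at → t = (0 − 34.0) / -9.81 = 3.47 s
v² = v₀² + 2aΔx → Δx = (0² − 34.0²)/(2·-9.81) = 58.9 m

Phase 2 (falling): v₀ = 0 m/s, a = -9.81 m/s².
Falls 81.9 m from rest: t = √(2·81.9/9.81) = 4.09 s; v = g·t = 40.1 m/s.
Final speed = 40.1 m/s

40.1 m/s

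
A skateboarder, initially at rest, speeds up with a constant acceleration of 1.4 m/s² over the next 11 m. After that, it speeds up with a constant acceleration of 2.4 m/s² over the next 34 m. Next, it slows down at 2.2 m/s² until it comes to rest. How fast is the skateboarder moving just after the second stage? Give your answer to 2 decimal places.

13.93 m/s

Phase 1 (accelerating): v₀ = 0 m/s, a = 1.4 m/s².
v² = v₀² + 2aΔx = 0² + 2·1.4·11 = 30.8 → v = 5.55 m/s
t = (v − v₀)/a = (5.55 − 0)/1.4 = 3.96 s

Phase 2 (accelerating): v₀ = 5.55 m/s, a = 2.4 m/s².
v² = v₀² + 2aΔx = 5.55² + 2·2.4·34 = 194 → v = 13.9 m/s
t = (v − v₀)/a = (13.9 − 5.55)/2.4 = 3.49 s
Speed at end of phase 2 = 13.9 m/s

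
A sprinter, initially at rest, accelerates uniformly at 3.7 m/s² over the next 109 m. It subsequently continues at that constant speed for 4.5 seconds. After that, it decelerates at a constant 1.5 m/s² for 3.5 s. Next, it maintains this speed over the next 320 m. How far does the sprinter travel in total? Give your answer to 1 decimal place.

647.0 m

Phase 1 (accelerating): v₀ = 0 m/s, a = 3.7 m/s².
v² = v₀² + 2aΔx = 0² + 2·3.7·109 = 807 → v = 28.4 m/s
t = (v − v₀)/a = (28.4 − 0)/3.7 = 7.68 s

Phase 2 (constant speed): v₀ = 28.4 m/s, a = 0 m/s².
v = v₀ + at = 28.4 + (0)(4.5) = 28.4 m/s
Δx = v₀t + ½at² = 28.4·4.5 + 0.5·0·4.5² = 128 m

Phase 3 (decelerating): v₀ = 28.4 m/s, a = -1.5 m/s².
v = v₀ + at = 28.4 + (-1.5)(3.5) = 23.2 m/s
Δx = v₀t + ½at² = 28.4·3.5 + 0.5·-1.5·3.5² = 90.2 m

Phase 4 (constant speed): v₀ = 23.2 m/s, a = 0 m/s².
Constant speed: t = d/v = 320/23.2 = 13.8 s
Total distance = 109 + 128 + 90.2 + 320 = 647 m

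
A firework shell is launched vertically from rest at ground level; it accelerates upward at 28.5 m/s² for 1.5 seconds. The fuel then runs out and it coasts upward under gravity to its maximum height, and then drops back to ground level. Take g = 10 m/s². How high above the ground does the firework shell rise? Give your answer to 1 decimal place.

123.4 m

Phase 1 (powered ascent): v₀ = 0 m/s, a = 28.5 m/s².
v = v₀ + at = 0 + (28.5)(1.5) = 42.8 m/s
Δx = v₀t + ½at² = 0·1.5 + 0.5·28.5·1.5² = 32.1 m

Phase 2 (coasting upward): v₀ = 42.8 m/s, a = -10 m/s².
v = v₀ + at → t = (0 − 42.8) / -10 = 4.28 s
v² = v₀² + 2aΔx → Δx = (0² − 42.8²)/(2·-10) = 91.4 m
Maximum height = 32.1 + 91.4 = 123 m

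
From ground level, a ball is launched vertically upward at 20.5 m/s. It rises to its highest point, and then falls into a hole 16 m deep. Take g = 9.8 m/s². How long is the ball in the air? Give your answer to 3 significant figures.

Phase 1 (rising): v₀ = 20.5 m/s, a = -9.8 m/s².
v = v₀ + at → t = (0 − 20.5) / -9.8 = 2.09 s
v² = v₀² + 2aΔx → Δx = (0² − 20.5²)/(2·-9.8) = 21.4 m

Phase 2 (falling): v₀ = 0 m/s, a = -9.8 m/s².
Falls 37.4 m from rest: t = √(2·37.4/9.8) = 2.76 s; v = g·t = 27.1 m/s.
Total time = 2.09 + 2.76 = 4.86 s

4.86 s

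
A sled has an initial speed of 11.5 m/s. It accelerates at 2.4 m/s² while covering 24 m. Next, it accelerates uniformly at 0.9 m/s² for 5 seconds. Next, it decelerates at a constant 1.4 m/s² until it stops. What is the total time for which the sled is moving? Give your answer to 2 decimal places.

Phase 1 (accelerating): v₀ = 11.5 m/s, a = 2.4 m/s².
v² = v₀² + 2aΔx = 11.5² + 2·2.4·24 = 247 → v = 15.7 m/s
t = (v − v₀)/a = (15.7 − 11.5)/2.4 = 1.76 s

Phase 2 (accelerating): v₀ = 15.7 m/s, a = 0.9 m/s².
v = v₀ + at = 15.7 + (0.9)(5) = 20.2 m/s
Δx = v₀t + ½at² = 15.7·5 + 0.5·0.9·5² = 89.9 m

Phase 3 (decelerating): v₀ = 20.2 m/s, a = -1.4 m/s².
v = v₀ + at → t = (0 − 20.2) / -1.4 = 14.5 s
v² = v₀² + 2aΔx → Δx = (0² − 20.2²)/(2·-1.4) = 146 m
Total time = 1.76 + 5.00 + 14.5 = 21.2 s

21.21 s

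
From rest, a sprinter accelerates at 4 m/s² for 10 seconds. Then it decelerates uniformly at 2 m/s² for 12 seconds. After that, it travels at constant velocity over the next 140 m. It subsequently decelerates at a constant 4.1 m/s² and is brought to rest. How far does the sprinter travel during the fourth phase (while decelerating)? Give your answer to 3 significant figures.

Phase 1 (accelerating): v₀ = 0 m/s, a = 4 m/s².
v = v₀ + at = 0 + (4)(10) = 40.0 m/s
Δx = v₀t + ½at² = 0·10 + 0.5·4·10² = 200 m

Phase 2 (decelerating): v₀ = 40.0 m/s, a = -2 m/s².
v = v₀ + at = 40.0 + (-2)(12) = 16.0 m/s
Δx = v₀t + ½at² = 40.0·12 + 0.5·-2·12² = 336 m

Phase 3 (constant speed): v₀ = 16.0 m/s, a = 0 m/s².
Constant speed: t = d/v = 140/16.0 = 8.75 s

Phase 4 (decelerating): v₀ = 16.0 m/s, a = -4.1 m/s².
v = v₀ + at → t = (0 − 16.0) / -4.1 = 3.90 s
v² = v₀² + 2aΔx → Δx = (0² − 16.0²)/(2·-4.1) = 31.2 m
Distance in phase 4 = 31.2 m

31.2 m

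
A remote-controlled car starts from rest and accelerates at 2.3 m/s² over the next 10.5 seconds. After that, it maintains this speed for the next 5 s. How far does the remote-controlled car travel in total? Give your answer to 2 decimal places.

247.54 m

Phase 1 (accelerating): v₀ = 0 m/s, a = 2.3 m/s².
v = v₀ + at = 0 + (2.3)(10.5) = 24.1 m/s
Δx = v₀t + ½at² = 0·10.5 + 0.5·2.3·10.5² = 127 m

Phase 2 (constant speed): v₀ = 24.1 m/s, a = 0 m/s².
v = v₀ + at = 24.1 + (0)(5) = 24.1 m/s
Δx = v₀t + ½at² = 24.1·5 + 0.5·0·5² = 121 m
Total distance = 127 + 121 = 248 m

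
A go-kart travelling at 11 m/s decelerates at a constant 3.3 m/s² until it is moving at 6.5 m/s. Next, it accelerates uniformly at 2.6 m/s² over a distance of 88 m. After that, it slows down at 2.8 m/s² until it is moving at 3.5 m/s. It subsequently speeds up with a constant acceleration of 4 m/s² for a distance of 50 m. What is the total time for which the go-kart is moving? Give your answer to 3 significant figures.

Phase 1 (decelerating): v₀ = 11.0 m/s, a = -3.3 m/s².
v = v₀ + at → t = (6.5 − 11.0) / -3.3 = 1.36 s
v² = v₀² + 2aΔx → Δx = (6.5² − 11.0²)/(2·-3.3) = 11.9 m

Phase 2 (accelerating): v₀ = 6.50 m/s, a = 2.6 m/s².
v² = v₀² + 2aΔx = 6.50² + 2·2.6·88 = 500 → v = 22.4 m/s
t = (v − v₀)/a = (22.4 − 6.50)/2.6 = 6.10 s

Phase 3 (decelerating): v₀ = 22.4 m/s, a = -2.8 m/s².
v = v₀ + at → t = (3.5 − 22.4) / -2.8 = 6.73 s
v² = v₀² + 2aΔx → Δx = (3.5² − 22.4²)/(2·-2.8) = 87.1 m

Phase 4 (accelerating): v₀ = 3.50 m/s, a = 4 m/s².
v² = v₀² + 2aΔx = 3.50² + 2·4·50 = 412 → v = 20.3 m/s
t = (v − v₀)/a = (20.3 − 3.50)/4 = 4.20 s
Total time = 1.36 + 6.10 + 6.73 + 4.20 = 18.4 s

18.4 s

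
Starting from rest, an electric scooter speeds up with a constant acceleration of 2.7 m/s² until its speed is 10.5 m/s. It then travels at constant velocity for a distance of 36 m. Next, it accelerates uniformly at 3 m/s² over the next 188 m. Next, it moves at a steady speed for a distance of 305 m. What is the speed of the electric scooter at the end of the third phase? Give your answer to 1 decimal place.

Phase 1 (accelerating): v₀ = 0 m/s, a = 2.7 m/s².
v = v₀ + at → t = (10.5 − 0) / 2.7 = 3.89 s
v² = v₀² + 2aΔx → Δx = (10.5² − 0²)/(2·2.7) = 20.4 m

Phase 2 (constant speed): v₀ = 10.5 m/s, a = 0 m/s².
Constant speed: t = d/v = 36/10.5 = 3.43 s

Phase 3 (accelerating): v₀ = 10.5 m/s, a = 3 m/s².
v² = v₀² + 2aΔx = 10.5² + 2·3·188 = 1240 → v = 35.2 m/s
t = (v − v₀)/a = (35.2 − 10.5)/3 = 8.23 s
Speed at end of phase 3 = 35.2 m/s

35.2 m/s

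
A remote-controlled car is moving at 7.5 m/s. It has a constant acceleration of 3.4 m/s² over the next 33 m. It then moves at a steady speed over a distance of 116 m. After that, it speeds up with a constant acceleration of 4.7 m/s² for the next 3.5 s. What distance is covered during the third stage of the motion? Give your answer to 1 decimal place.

Phase 1 (accelerating): v₀ = 7.50 m/s, a = 3.4 m/s².
v² = v₀² + 2aΔx = 7.50² + 2·3.4·33 = 281 → v = 16.8 m/s
t = (v − v₀)/a = (16.8 − 7.50)/3.4 = 2.72 s

Phase 2 (constant speed): v₀ = 16.8 m/s, a = 0 m/s².
Constant speed: t = d/v = 116/16.8 = 6.92 s

Phase 3 (accelerating): v₀ = 16.8 m/s, a = 4.7 m/s².
v = v₀ + at = 16.8 + (4.7)(3.5) = 33.2 m/s
Δx = v₀t + ½at² = 16.8·3.5 + 0.5·4.7·3.5² = 87.4 m
Distance in phase 3 = 87.4 m

87.4 m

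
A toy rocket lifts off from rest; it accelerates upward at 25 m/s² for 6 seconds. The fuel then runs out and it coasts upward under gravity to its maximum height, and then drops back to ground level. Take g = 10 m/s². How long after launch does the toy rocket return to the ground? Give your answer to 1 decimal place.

38.7 s

Phase 1 (powered ascent): v₀ = 0 m/s, a = 25 m/s².
v = v₀ + at = 0 + (25)(6) = 150 m/s
Δx = v₀t + ½at² = 0·6 + 0.5·25·6² = 450 m

Phase 2 (coasting upward): v₀ = 150 m/s, a = -10 m/s².
v = v₀ + at → t = (0 − 150) / -10 = 15.0 s
v² = v₀² + 2aΔx → Δx = (0² − 150²)/(2·-10) = 1120 m

Phase 3 (free fall): v₀ = 0 m/s, a = -10 m/s².
Falls 1580 m from rest: t = √(2·1580/10) = 17.7 s; v = g·t = 177 m/s.
Total time = 6.00 + 15.0 + 17.7 = 38.7 s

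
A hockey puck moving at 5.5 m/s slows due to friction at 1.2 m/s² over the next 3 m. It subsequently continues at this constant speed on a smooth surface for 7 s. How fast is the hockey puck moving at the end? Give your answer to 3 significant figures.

4.80 m/s

Phase 1 (decelerating): v₀ = 5.50 m/s, a = -1.2 m/s².
v² = v₀² + 2aΔx = 5.50² + 2·-1.2·3 = 23.1 → v = 4.80 m/s
t = (v − v₀)/a = (4.80 − 5.50)/-1.2 = 0.582 s

Phase 2 (constant speed): v₀ = 4.80 m/s, a = 0 m/s².
v = v₀ + at = 4.80 + (0)(7) = 4.80 m/s
Δx = v₀t + ½at² = 4.80·7 + 0.5·0·7² = 33.6 m
Final speed = 4.80 m/s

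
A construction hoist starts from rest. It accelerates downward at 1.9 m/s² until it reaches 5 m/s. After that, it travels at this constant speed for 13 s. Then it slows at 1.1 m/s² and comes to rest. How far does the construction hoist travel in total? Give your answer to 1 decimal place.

82.9 m

Phase 1 (accelerating): v₀ = 0 m/s, a = 1.9 m/s².
v = v₀ + at → t = (5 − 0) / 1.9 = 2.63 s
v² = v₀² + 2aΔx → Δx = (5² − 0²)/(2·1.9) = 6.58 m

Phase 2 (constant speed): v₀ = 5.00 m/s, a = 0 m/s².
v = v₀ + at = 5.00 + (0)(13) = 5.00 m/s
Δx = v₀t + ½at² = 5.00·13 + 0.5·0·13² = 65.0 m

Phase 3 (decelerating): v₀ = 5.00 m/s, a = -1.1 m/s².
v = v₀ + at → t = (0 − 5.00) / -1.1 = 4.55 s
v² = v₀² + 2aΔx → Δx = (0² − 5.00²)/(2·-1.1) = 11.4 m
Total distance = 6.58 + 65.0 + 11.4 = 82.9 m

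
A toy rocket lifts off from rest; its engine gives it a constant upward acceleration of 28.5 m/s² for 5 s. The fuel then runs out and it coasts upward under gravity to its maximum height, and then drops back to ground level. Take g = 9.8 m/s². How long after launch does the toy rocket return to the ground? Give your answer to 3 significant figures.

36.4 s

Phase 1 (powered ascent): v₀ = 0 m/s, a = 28.5 m/s².
v = v₀ + at = 0 + (28.5)(5) = 142 m/s
Δx = v₀t + ½at² = 0·5 + 0.5·28.5·5² = 356 m

Phase 2 (coasting upward): v₀ = 142 m/s, a = -9.8 m/s².
v = v₀ + at → t = (0 − 142) / -9.8 = 14.5 s
v² = v₀² + 2aΔx → Δx = (0² − 142²)/(2·-9.8) = 1040 m

Phase 3 (free fall): v₀ = 0 m/s, a = -9.8 m/s².
Falls 1390 m from rest: t = √(2·1390/9.8) = 16.9 s; v = g·t = 165 m/s.
Total time = 5.00 + 14.5 + 16.9 = 36.4 s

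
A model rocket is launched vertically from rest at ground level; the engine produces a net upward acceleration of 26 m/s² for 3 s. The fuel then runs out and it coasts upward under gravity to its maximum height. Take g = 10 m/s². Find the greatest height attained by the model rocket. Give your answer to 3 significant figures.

421 m

Phase 1 (powered ascent): v₀ = 0 m/s, a = 26 m/s².
v = v₀ + at = 0 + (26)(3) = 78.0 m/s
Δx = v₀t + ½at² = 0·3 + 0.5·26·3² = 117 m

Phase 2 (coasting upward): v₀ = 78.0 m/s, a = -10 m/s².
v = v₀ + at → t = (0 − 78.0) / -10 = 7.80 s
v² = v₀² + 2aΔx → Δx = (0² − 78.0²)/(2·-10) = 304 m
Maximum height = 117 + 304 = 421 m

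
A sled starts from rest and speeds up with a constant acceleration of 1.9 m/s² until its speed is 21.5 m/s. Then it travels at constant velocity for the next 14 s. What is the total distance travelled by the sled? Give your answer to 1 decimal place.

422.6 m

Phase 1 (accelerating): v₀ = 0 m/s, a = 1.9 m/s².
v = v₀ + at → t = (21.5 − 0) / 1.9 = 11.3 s
v² = v₀² + 2aΔx → Δx = (21.5² − 0²)/(2·1.9) = 122 m

Phase 2 (constant speed): v₀ = 21.5 m/s, a = 0 m/s².
v = v₀ + at = 21.5 + (0)(14) = 21.5 m/s
Δx = v₀t + ½at² = 21.5·14 + 0.5·0·14² = 301 m
Total distance = 122 + 301 = 423 m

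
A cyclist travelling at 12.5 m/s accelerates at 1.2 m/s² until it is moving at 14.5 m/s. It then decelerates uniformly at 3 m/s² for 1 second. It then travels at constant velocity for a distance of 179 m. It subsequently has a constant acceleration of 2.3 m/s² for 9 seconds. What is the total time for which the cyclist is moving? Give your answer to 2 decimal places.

27.23 s

Phase 1 (accelerating): v₀ = 12.5 m/s, a = 1.2 m/s².
v = v₀ + at → t = (14.5 − 12.5) / 1.2 = 1.67 s
v² = v₀² + 2aΔx → Δx = (14.5² − 12.5²)/(2·1.2) = 22.5 m

Phase 2 (decelerating): v₀ = 14.5 m/s, a = -3 m/s².
v = v₀ + at = 14.5 + (-3)(1) = 11.5 m/s
Δx = v₀t + ½at² = 14.5·1 + 0.5·-3·1² = 13.0 m

Phase 3 (constant speed): v₀ = 11.5 m/s, a = 0 m/s².
Constant speed: t = d/v = 179/11.5 = 15.6 s

Phase 4 (accelerating): v₀ = 11.5 m/s, a = 2.3 m/s².
v = v₀ + at = 11.5 + (2.3)(9) = 32.2 m/s
Δx = v₀t + ½at² = 11.5·9 + 0.5·2.3·9² = 197 m
Total time = 1.67 + 1.00 + 15.6 + 9.00 = 27.2 s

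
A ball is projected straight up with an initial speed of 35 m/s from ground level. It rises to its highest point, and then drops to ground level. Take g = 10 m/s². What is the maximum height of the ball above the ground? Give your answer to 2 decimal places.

61.25 m

Phase 1 (rising): v₀ = 35.0 m/s, a = -10 m/s².
v = v₀ + at → t = (0 − 35.0) / -10 = 3.50 s
v² = v₀² + 2aΔx → Δx = (0² − 35.0²)/(2·-10) = 61.2 m
Maximum height = 61.2 m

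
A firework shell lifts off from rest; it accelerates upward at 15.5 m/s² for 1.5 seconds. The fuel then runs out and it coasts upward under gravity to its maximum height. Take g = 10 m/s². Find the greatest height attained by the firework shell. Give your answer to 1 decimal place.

Phase 1 (powered ascent): v₀ = 0 m/s, a = 15.5 m/s².
v = v₀ + at = 0 + (15.5)(1.5) = 23.2 m/s
Δx = v₀t + ½at² = 0·1.5 + 0.5·15.5·1.5² = 17.4 m

Phase 2 (coasting upward): v₀ = 23.2 m/s, a = -10 m/s².
v = v₀ + at → t = (0 − 23.2) / -10 = 2.33 s
v² = v₀² + 2aΔx → Δx = (0² − 23.2²)/(2·-10) = 27.0 m
Maximum height = 17.4 + 27.0 = 44.5 m

44.5 m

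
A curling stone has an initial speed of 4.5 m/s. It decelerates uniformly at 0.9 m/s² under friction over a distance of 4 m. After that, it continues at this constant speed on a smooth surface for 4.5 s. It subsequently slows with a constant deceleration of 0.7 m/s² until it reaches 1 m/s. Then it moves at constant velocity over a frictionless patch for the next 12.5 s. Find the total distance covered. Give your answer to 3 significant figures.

41.4 m

Phase 1 (decelerating): v₀ = 4.50 m/s, a = -0.9 m/s².
v² = v₀² + 2aΔx = 4.50² + 2·-0.9·4 = 13.1 → v = 3.61 m/s
t = (v − v₀)/a = (3.61 − 4.50)/-0.9 = 0.986 s

Phase 2 (constant speed): v₀ = 3.61 m/s, a = 0 m/s².
v = v₀ + at = 3.61 + (0)(4.5) = 3.61 m/s
Δx = v₀t + ½at² = 3.61·4.5 + 0.5·0·4.5² = 16.3 m

Phase 3 (decelerating): v₀ = 3.61 m/s, a = -0.7 m/s².
v = v₀ + at → t = (1 − 3.61) / -0.7 = 3.73 s
v² = v₀² + 2aΔx → Δx = (1² − 3.61²)/(2·-0.7) = 8.61 m

Phase 4 (constant speed): v₀ = 1.00 m/s, a = 0 m/s².
v = v₀ + at = 1.00 + (0)(12.5) = 1.00 m/s
Δx = v₀t + ½at² = 1.00·12.5 + 0.5·0·12.5² = 12.5 m
Total distance = 4.00 + 16.3 + 8.61 + 12.5 = 41.4 m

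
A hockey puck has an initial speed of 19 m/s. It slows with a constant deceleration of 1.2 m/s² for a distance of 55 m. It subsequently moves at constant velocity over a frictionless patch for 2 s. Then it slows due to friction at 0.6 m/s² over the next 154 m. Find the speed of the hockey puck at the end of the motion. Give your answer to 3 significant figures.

Phase 1 (decelerating): v₀ = 19.0 m/s, a = -1.2 m/s².
v² = v₀² + 2aΔx = 19.0² + 2·-1.2·55 = 229 → v = 15.1 m/s
t = (v − v₀)/a = (15.1 − 19.0)/-1.2 = 3.22 s

Phase 2 (constant speed): v₀ = 15.1 m/s, a = 0 m/s².
v = v₀ + at = 15.1 + (0)(2) = 15.1 m/s
Δx = v₀t + ½at² = 15.1·2 + 0.5·0·2² = 30.3 m

Phase 3 (decelerating): v₀ = 15.1 m/s, a = -0.6 m/s².
v² = v₀² + 2aΔx = 15.1² + 2·-0.6·154 = 44.2 → v = 6.65 m/s
t = (v − v₀)/a = (6.65 − 15.1)/-0.6 = 14.1 s
Final speed = 6.65 m/s

6.65 m/s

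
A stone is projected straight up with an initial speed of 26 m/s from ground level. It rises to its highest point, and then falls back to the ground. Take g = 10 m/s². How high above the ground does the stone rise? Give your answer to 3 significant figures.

Phase 1 (rising): v₀ = 26.0 m/s, a = -10 m/s².
v = v₀ + at → t = (0 − 26.0) / -10 = 2.60 s
v² = v₀² + 2aΔx → Δx = (0² − 26.0²)/(2·-10) = 33.8 m
Maximum height = 33.8 m

33.8 m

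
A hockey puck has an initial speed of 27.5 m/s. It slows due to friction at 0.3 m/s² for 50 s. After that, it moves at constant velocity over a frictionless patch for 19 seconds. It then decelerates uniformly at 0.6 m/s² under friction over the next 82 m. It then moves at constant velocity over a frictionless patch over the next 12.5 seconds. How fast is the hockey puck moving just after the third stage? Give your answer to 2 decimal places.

7.61 m/s

Phase 1 (decelerating): v₀ = 27.5 m/s, a = -0.3 m/s².
v = v₀ + at = 27.5 + (-0.3)(50) = 12.5 m/s
Δx = v₀t + ½at² = 27.5·50 + 0.5·-0.3·50² = 1000 m

Phase 2 (constant speed): v₀ = 12.5 m/s, a = 0 m/s².
v = v₀ + at = 12.5 + (0)(19) = 12.5 m/s
Δx = v₀t + ½at² = 12.5·19 + 0.5·0·19² = 238 m

Phase 3 (decelerating): v₀ = 12.5 m/s, a = -0.6 m/s².
v² = v₀² + 2aΔx = 12.5² + 2·-0.6·82 = 57.9 → v = 7.61 m/s
t = (v − v₀)/a = (7.61 − 12.5)/-0.6 = 8.16 s
Speed at end of phase 3 = 7.61 m/s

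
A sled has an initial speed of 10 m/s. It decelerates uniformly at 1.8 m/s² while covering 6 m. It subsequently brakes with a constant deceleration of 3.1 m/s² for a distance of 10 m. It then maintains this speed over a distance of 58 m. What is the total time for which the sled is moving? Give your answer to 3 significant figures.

Phase 1 (decelerating): v₀ = 10.0 m/s, a = -1.8 m/s².
v² = v₀² + 2aΔx = 10.0² + 2·-1.8·6 = 78.4 → v = 8.85 m/s
t = (v − v₀)/a = (8.85 − 10.0)/-1.8 = 0.636 s

Phase 2 (decelerating): v₀ = 8.85 m/s, a = -3.1 m/s².
v² = v₀² + 2aΔx = 8.85² + 2·-3.1·10 = 16.4 → v = 4.05 m/s
t = (v − v₀)/a = (4.05 − 8.85)/-3.1 = 1.55 s

Phase 3 (constant speed): v₀ = 4.05 m/s, a = 0 m/s².
Constant speed: t = d/v = 58/4.05 = 14.3 s
Total time = 0.636 + 1.55 + 14.3 = 16.5 s

16.5 s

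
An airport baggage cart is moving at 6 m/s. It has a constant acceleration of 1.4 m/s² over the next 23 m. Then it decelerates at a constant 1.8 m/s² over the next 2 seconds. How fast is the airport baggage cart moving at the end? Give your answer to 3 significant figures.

6.42 m/s

Phase 1 (accelerating): v₀ = 6.00 m/s, a = 1.4 m/s².
v² = v₀² + 2aΔx = 6.00² + 2·1.4·23 = 100 → v = 10.0 m/s
t = (v − v₀)/a = (10.0 − 6.00)/1.4 = 2.87 s

Phase 2 (decelerating): v₀ = 10.0 m/s, a = -1.8 m/s².
v = v₀ + at = 10.0 + (-1.8)(2) = 6.42 m/s
Δx = v₀t + ½at² = 10.0·2 + 0.5·-1.8·2² = 16.4 m
Final speed = 6.42 m/s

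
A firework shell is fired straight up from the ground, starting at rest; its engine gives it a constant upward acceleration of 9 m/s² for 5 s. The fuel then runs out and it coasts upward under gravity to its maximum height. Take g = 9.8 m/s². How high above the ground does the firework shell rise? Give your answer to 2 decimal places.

215.82 m

Phase 1 (powered ascent): v₀ = 0 m/s, a = 9 m/s².
v = v₀ + at = 0 + (9)(5) = 45.0 m/s
Δx = v₀t + ½at² = 0·5 + 0.5·9·5² = 112 m

Phase 2 (coasting upward): v₀ = 45.0 m/s, a = -9.8 m/s².
v = v₀ + at → t = (0 − 45.0) / -9.8 = 4.59 s
v² = v₀² + 2aΔx → Δx = (0² − 45.0²)/(2·-9.8) = 103 m
Maximum height = 112 + 103 = 216 m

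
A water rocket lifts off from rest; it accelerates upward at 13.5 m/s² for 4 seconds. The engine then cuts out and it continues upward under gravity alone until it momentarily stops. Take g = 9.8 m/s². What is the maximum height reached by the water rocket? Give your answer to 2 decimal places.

256.78 m

Phase 1 (powered ascent): v₀ = 0 m/s, a = 13.5 m/s².
v = v₀ + at = 0 + (13.5)(4) = 54.0 m/s
Δx = v₀t + ½at² = 0·4 + 0.5·13.5·4² = 108 m

Phase 2 (coasting upward): v₀ = 54.0 m/s, a = -9.8 m/s².
v = v₀ + at → t = (0 − 54.0) / -9.8 = 5.51 s
v² = v₀² + 2aΔx → Δx = (0² − 54.0²)/(2·-9.8) = 149 m
Maximum height = 108 + 149 = 257 m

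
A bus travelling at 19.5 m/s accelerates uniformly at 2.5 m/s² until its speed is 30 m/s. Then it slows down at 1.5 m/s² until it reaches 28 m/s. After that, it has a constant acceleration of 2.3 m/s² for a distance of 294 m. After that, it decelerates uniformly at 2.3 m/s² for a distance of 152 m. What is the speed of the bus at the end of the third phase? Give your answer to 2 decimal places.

46.22 m/s

Phase 1 (accelerating): v₀ = 19.5 m/s, a = 2.5 m/s².
v = v₀ + at → t = (30 − 19.5) / 2.5 = 4.20 s
v² = v₀² + 2aΔx → Δx = (30² − 19.5²)/(2·2.5) = 104 m

Phase 2 (decelerating): v₀ = 30.0 m/s, a = -1.5 m/s².
v = v₀ + at → t = (28 − 30.0) / -1.5 = 1.33 s
v² = v₀² + 2aΔx → Δx = (28² − 30.0²)/(2·-1.5) = 38.7 m

Phase 3 (accelerating): v₀ = 28.0 m/s, a = 2.3 m/s².
v² = v₀² + 2aΔx = 28.0² + 2·2.3·294 = 2140 → v = 46.2 m/s
t = (v − v₀)/a = (46.2 − 28.0)/2.3 = 7.92 s
Speed at end of phase 3 = 46.2 m/s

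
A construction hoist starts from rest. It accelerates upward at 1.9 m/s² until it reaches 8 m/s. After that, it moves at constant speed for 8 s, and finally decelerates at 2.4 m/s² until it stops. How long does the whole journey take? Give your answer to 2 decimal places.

Phase 1 (accelerating): v₀ = 0 m/s, a = 1.9 m/s².
v = v₀ + at → t = (8 − 0) / 1.9 = 4.21 s
v² = v₀² + 2aΔx → Δx = (8² − 0²)/(2·1.9) = 16.8 m

Phase 2 (constant speed): v₀ = 8.00 m/s, a = 0 m/s².
v = v₀ + at = 8.00 + (0)(8) = 8.00 m/s
Δx = v₀t + ½at² = 8.00·8 + 0.5·0·8² = 64.0 m

Phase 3 (decelerating): v₀ = 8.00 m/s, a = -2.4 m/s².
v = v₀ + at → t = (0 − 8.00) / -2.4 = 3.33 s
v² = v₀² + 2aΔx → Δx = (0² − 8.00²)/(2·-2.4) = 13.3 m
Total time = 4.21 + 8.00 + 3.33 = 15.5 s

15.54 s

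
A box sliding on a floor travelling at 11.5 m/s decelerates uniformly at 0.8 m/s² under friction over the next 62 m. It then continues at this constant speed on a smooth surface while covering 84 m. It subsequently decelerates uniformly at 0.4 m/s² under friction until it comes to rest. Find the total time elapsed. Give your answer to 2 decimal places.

36.17 s

Phase 1 (decelerating): v₀ = 11.5 m/s, a = -0.8 m/s².
v² = v₀² + 2aΔx = 11.5² + 2·-0.8·62 = 33.0 → v = 5.75 m/s
t = (v − v₀)/a = (5.75 − 11.5)/-0.8 = 7.19 s

Phase 2 (constant speed): v₀ = 5.75 m/s, a = 0 m/s².
Constant speed: t = d/v = 84/5.75 = 14.6 s

Phase 3 (decelerating): v₀ = 5.75 m/s, a = -0.4 m/s².
v = v₀ + at → t = (0 − 5.75) / -0.4 = 14.4 s
v² = v₀² + 2aΔx → Δx = (0² − 5.75²)/(2·-0.4) = 41.3 m
Total time = 7.19 + 14.6 + 14.4 = 36.2 s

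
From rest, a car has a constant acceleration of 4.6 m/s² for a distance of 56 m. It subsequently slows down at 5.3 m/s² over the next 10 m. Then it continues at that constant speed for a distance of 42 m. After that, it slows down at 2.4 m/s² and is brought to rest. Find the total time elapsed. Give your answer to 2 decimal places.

15.91 s

Phase 1 (accelerating): v₀ = 0 m/s, a = 4.6 m/s².
v² = v₀² + 2aΔx = 0² + 2·4.6·56 = 515 → v = 22.7 m/s
t = (v − v₀)/a = (22.7 − 0)/4.6 = 4.93 s

Phase 2 (decelerating): v₀ = 22.7 m/s, a = -5.3 m/s².
v² = v₀² + 2aΔx = 22.7² + 2·-5.3·10 = 409 → v = 20.2 m/s
t = (v − v₀)/a = (20.2 − 22.7)/-5.3 = 0.466 s

Phase 3 (constant speed): v₀ = 20.2 m/s, a = 0 m/s².
Constant speed: t = d/v = 42/20.2 = 2.08 s

Phase 4 (decelerating): v₀ = 20.2 m/s, a = -2.4 m/s².
v = v₀ + at → t = (0 − 20.2) / -2.4 = 8.43 s
v² = v₀² + 2aΔx → Δx = (0² − 20.2²)/(2·-2.4) = 85.2 m
Total time = 4.93 + 0.466 + 2.08 + 8.43 = 15.9 s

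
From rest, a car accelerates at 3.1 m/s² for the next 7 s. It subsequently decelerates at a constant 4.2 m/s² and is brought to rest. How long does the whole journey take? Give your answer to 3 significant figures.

Phase 1 (accelerating): v₀ = 0 m/s, a = 3.1 m/s².
v = v₀ + at = 0 + (3.1)(7) = 21.7 m/s
Δx = v₀t + ½at² = 0·7 + 0.5·3.1·7² = 76.0 m

Phase 2 (decelerating): v₀ = 21.7 m/s, a = -4.2 m/s².
v = v₀ + at → t = (0 − 21.7) / -4.2 = 5.17 s
v² = v₀² + 2aΔx → Δx = (0² − 21.7²)/(2·-4.2) = 56.1 m
Total time = 7.00 + 5.17 = 12.2 s

12.2 s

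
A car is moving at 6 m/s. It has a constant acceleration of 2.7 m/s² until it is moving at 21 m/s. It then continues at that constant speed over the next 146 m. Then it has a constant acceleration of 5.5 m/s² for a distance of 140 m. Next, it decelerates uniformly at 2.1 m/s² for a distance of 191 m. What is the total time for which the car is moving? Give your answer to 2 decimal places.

21.63 s

Phase 1 (accelerating): v₀ = 6.00 m/s, a = 2.7 m/s².
v = v₀ + at → t = (21 − 6.00) / 2.7 = 5.56 s
v² = v₀² + 2aΔx → Δx = (21² − 6.00²)/(2·2.7) = 75.0 m

Phase 2 (constant speed): v₀ = 21.0 m/s, a = 0 m/s².
Constant speed: t = d/v = 146/21.0 = 6.95 s

Phase 3 (accelerating): v₀ = 21.0 m/s, a = 5.5 m/s².
v² = v₀² + 2aΔx = 21.0² + 2·5.5·140 = 1980 → v = 44.5 m/s
t = (v − v₀)/a = (44.5 − 21.0)/5.5 = 4.27 s

Phase 4 (decelerating): v₀ = 44.5 m/s, a = -2.1 m/s².
v² = v₀² + 2aΔx = 44.5² + 2·-2.1·191 = 1180 → v = 34.3 m/s
t = (v − v₀)/a = (34.3 − 44.5)/-2.1 = 4.85 s
Total time = 5.56 + 6.95 + 4.27 + 4.85 = 21.6 s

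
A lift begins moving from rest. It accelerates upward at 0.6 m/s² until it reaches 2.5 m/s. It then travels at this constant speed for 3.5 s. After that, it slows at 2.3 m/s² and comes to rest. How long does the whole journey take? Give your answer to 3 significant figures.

Phase 1 (accelerating): v₀ = 0 m/s, a = 0.6 m/s².
v = v₀ + at → t = (2.5 − 0) / 0.6 = 4.17 s
v² = v₀² + 2aΔx → Δx = (2.5² − 0²)/(2·0.6) = 5.21 m

Phase 2 (constant speed): v₀ = 2.50 m/s, a = 0 m/s².
v = v₀ + at = 2.50 + (0)(3.5) = 2.50 m/s
Δx = v₀t + ½at² = 2.50·3.5 + 0.5·0·3.5² = 8.75 m

Phase 3 (decelerating): v₀ = 2.50 m/s, a = -2.3 m/s².
v = v₀ + at → t = (0 − 2.50) / -2.3 = 1.09 s
v² = v₀² + 2aΔx → Δx = (0² − 2.50²)/(2·-2.3) = 1.36 m
Total time = 4.17 + 3.50 + 1.09 = 8.75 s

8.75 s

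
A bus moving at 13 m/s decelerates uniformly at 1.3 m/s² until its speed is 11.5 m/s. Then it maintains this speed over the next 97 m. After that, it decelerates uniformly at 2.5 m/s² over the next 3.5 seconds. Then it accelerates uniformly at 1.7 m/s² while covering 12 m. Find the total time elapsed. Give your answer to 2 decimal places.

Phase 1 (decelerating): v₀ = 13.0 m/s, a = -1.3 m/s².
v = v₀ + at → t = (11.5 − 13.0) / -1.3 = 1.15 s
v² = v₀² + 2aΔx → Δx = (11.5² − 13.0²)/(2·-1.3) = 14.1 m

Phase 2 (constant speed): v₀ = 11.5 m/s, a = 0 m/s².
Constant speed: t = d/v = 97/11.5 = 8.43 s

Phase 3 (decelerating): v₀ = 11.5 m/s, a = -2.5 m/s².
v = v₀ + at = 11.5 + (-2.5)(3.5) = 2.75 m/s
Δx = v₀t + ½at² = 11.5·3.5 + 0.5·-2.5·3.5² = 24.9 m

Phase 4 (accelerating): v₀ = 2.75 m/s, a = 1.7 m/s².
v² = v₀² + 2aΔx = 2.75² + 2·1.7·12 = 48.4 → v = 6.95 m/s
t = (v − v₀)/a = (6.95 − 2.75)/1.7 = 2.47 s
Total time = 1.15 + 8.43 + 3.50 + 2.47 = 15.6 s

15.56 s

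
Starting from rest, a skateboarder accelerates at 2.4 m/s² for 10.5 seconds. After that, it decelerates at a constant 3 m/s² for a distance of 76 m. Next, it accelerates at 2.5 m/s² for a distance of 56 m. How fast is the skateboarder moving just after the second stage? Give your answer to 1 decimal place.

13.4 m/s

Phase 1 (accelerating): v₀ = 0 m/s, a = 2.4 m/s².
v = v₀ + at = 0 + (2.4)(10.5) = 25.2 m/s
Δx = v₀t + ½at² = 0·10.5 + 0.5·2.4·10.5² = 132 m

Phase 2 (decelerating): v₀ = 25.2 m/s, a = -3 m/s².
v² = v₀² + 2aΔx = 25.2² + 2·-3·76 = 179 → v = 13.4 m/s
t = (v − v₀)/a = (13.4 − 25.2)/-3 = 3.94 s
Speed at end of phase 2 = 13.4 m/s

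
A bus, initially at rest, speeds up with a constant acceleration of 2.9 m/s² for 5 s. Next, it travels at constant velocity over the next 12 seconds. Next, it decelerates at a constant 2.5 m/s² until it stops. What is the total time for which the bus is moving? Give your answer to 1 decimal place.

Phase 1 (accelerating): v₀ = 0 m/s, a = 2.9 m/s².
v = v₀ + at = 0 + (2.9)(5) = 14.5 m/s
Δx = v₀t + ½at² = 0·5 + 0.5·2.9·5² = 36.2 m

Phase 2 (constant speed): v₀ = 14.5 m/s, a = 0 m/s².
v = v₀ + at = 14.5 + (0)(12) = 14.5 m/s
Δx = v₀t + ½at² = 14.5·12 + 0.5·0·12² = 174 m

Phase 3 (decelerating): v₀ = 14.5 m/s, a = -2.5 m/s².
v = v₀ + at → t = (0 − 14.5) / -2.5 = 5.80 s
v² = v₀² + 2aΔx → Δx = (0² − 14.5²)/(2·-2.5) = 42.0 m
Total time = 5.00 + 12.0 + 5.80 = 22.8 s

22.8 s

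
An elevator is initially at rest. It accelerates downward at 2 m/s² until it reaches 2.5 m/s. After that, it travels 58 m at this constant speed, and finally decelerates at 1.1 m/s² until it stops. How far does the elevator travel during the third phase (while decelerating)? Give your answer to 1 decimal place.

Phase 1 (accelerating): v₀ = 0 m/s, a = 2 m/s².
v = v₀ + at → t = (2.5 − 0) / 2 = 1.25 s
v² = v₀² + 2aΔx → Δx = (2.5² − 0²)/(2·2) = 1.56 m

Phase 2 (constant speed): v₀ = 2.50 m/s, a = 0 m/s².
Constant speed: t = d/v = 58/2.50 = 23.2 s

Phase 3 (decelerating): v₀ = 2.50 m/s, a = -1.1 m/s².
v = v₀ + at → t = (0 − 2.50) / -1.1 = 2.27 s
v² = v₀² + 2aΔx → Δx = (0² − 2.50²)/(2·-1.1) = 2.84 m
Distance in phase 3 = 2.84 m

2.8 m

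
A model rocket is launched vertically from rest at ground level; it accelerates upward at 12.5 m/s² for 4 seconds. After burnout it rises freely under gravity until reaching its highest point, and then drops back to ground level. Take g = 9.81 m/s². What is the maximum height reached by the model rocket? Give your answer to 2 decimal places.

Phase 1 (powered ascent): v₀ = 0 m/s, a = 12.5 m/s².
v = v₀ + at = 0 + (12.5)(4) = 50.0 m/s
Δx = v₀t + ½at² = 0·4 + 0.5·12.5·4² = 100 m

Phase 2 (coasting upward): v₀ = 50.0 m/s, a = -9.81 m/s².
v = v₀ + at → t = (0 − 50.0) / -9.81 = 5.10 s
v² = v₀² + 2aΔx → Δx = (0² − 50.0²)/(2·-9.81) = 127 m
Maximum height = 100 + 127 = 227 m

227.42 m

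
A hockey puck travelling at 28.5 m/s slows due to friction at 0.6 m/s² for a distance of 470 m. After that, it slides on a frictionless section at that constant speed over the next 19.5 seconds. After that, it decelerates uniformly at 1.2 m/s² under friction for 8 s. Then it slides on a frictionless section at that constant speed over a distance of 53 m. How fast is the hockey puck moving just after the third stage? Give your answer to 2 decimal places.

Phase 1 (decelerating): v₀ = 28.5 m/s, a = -0.6 m/s².
v² = v₀² + 2aΔx = 28.5² + 2·-0.6·470 = 248 → v = 15.8 m/s
t = (v − v₀)/a = (15.8 − 28.5)/-0.6 = 21.2 s

Phase 2 (constant speed): v₀ = 15.8 m/s, a = 0 m/s².
v = v₀ + at = 15.8 + (0)(19.5) = 15.8 m/s
Δx = v₀t + ½at² = 15.8·19.5 + 0.5·0·19.5² = 307 m

Phase 3 (decelerating): v₀ = 15.8 m/s, a = -1.2 m/s².
v = v₀ + at = 15.8 + (-1.2)(8) = 6.16 m/s
Δx = v₀t + ½at² = 15.8·8 + 0.5·-1.2·8² = 87.6 m
Speed at end of phase 3 = 6.16 m/s

6.16 m/s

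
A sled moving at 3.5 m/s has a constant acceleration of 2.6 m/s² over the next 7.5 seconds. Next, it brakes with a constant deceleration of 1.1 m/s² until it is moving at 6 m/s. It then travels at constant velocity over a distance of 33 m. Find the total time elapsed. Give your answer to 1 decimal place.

Phase 1 (accelerating): v₀ = 3.50 m/s, a = 2.6 m/s².
v = v₀ + at = 3.50 + (2.6)(7.5) = 23.0 m/s
Δx = v₀t + ½at² = 3.50·7.5 + 0.5·2.6·7.5² = 99.4 m

Phase 2 (decelerating): v₀ = 23.0 m/s, a = -1.1 m/s².
v = v₀ + at → t = (6 − 23.0) / -1.1 = 15.5 s
v² = v₀² + 2aΔx → Δx = (6² − 23.0²)/(2·-1.1) = 224 m

Phase 3 (constant speed): v₀ = 6.00 m/s, a = 0 m/s².
Constant speed: t = d/v = 33/6.00 = 5.50 s
Total time = 7.50 + 15.5 + 5.50 = 28.5 s

28.5 s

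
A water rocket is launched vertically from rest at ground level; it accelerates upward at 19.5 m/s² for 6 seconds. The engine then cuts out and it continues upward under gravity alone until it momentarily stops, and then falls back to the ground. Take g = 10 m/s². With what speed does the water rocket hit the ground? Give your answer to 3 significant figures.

144 m/s

Phase 1 (powered ascent): v₀ = 0 m/s, a = 19.5 m/s².
v = v₀ + at = 0 + (19.5)(6) = 117 m/s
Δx = v₀t + ½at² = 0·6 + 0.5·19.5·6² = 351 m

Phase 2 (coasting upward): v₀ = 117 m/s, a = -10 m/s².
v = v₀ + at → t = (0 − 117) / -10 = 11.7 s
v² = v₀² + 2aΔx → Δx = (0² − 117²)/(2·-10) = 684 m

Phase 3 (free fall): v₀ = 0 m/s, a = -10 m/s².
Falls 1040 m from rest: t = √(2·1040/10) = 14.4 s; v = g·t = 144 m/s.
Impact speed = 144 m/s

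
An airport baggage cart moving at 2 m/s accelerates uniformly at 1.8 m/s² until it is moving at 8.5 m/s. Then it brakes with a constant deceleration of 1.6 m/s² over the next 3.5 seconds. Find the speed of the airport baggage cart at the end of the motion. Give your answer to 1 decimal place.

2.9 m/s

Phase 1 (accelerating): v₀ = 2.00 m/s, a = 1.8 m/s².
v = v₀ + at → t = (8.5 − 2.00) / 1.8 = 3.61 s
v² = v₀² + 2aΔx → Δx = (8.5² − 2.00²)/(2·1.8) = 19.0 m

Phase 2 (decelerating): v₀ = 8.50 m/s, a = -1.6 m/s².
v = v₀ + at = 8.50 + (-1.6)(3.5) = 2.90 m/s
Δx = v₀t + ½at² = 8.50·3.5 + 0.5·-1.6·3.5² = 19.9 m
Final speed = 2.90 m/s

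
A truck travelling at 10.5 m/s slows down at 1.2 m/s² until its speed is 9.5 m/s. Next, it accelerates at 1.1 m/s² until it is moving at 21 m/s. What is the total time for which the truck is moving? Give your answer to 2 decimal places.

11.29 s

Phase 1 (decelerating): v₀ = 10.5 m/s, a = -1.2 m/s².
v = v₀ + at → t = (9.5 − 10.5) / -1.2 = 0.833 s
v² = v₀² + 2aΔx → Δx = (9.5² − 10.5²)/(2·-1.2) = 8.33 m

Phase 2 (accelerating): v₀ = 9.50 m/s, a = 1.1 m/s².
v = v₀ + at → t = (21 − 9.50) / 1.1 = 10.5 s
v² = v₀² + 2aΔx → Δx = (21² − 9.50²)/(2·1.1) = 159 m
Total time = 0.833 + 10.5 = 11.3 s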